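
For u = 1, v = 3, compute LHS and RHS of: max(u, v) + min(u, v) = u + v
LHS = max(1, 3) + min(1, 3) = 4
RHS = 1 + 3 = 4

LHS = RHS: the two sides agree.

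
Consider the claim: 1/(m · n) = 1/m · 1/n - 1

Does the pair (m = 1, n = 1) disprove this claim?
Substituting m = 1, n = 1:
LHS = 1/(1 · 1) = 1
RHS = 1/1 · 1/1 - 1 = 0

Since LHS ≠ RHS, this pair disproves the claim.

Answer: Yes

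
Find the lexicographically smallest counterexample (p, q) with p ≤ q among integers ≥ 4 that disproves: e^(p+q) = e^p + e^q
Substituting (4, 4) into the claim:
LHS = e^(4+4) = e^8 ≈ 2981
RHS = e^4 + e^4 = 2·e^4 ≈ 109.2

Since LHS ≠ RHS, this pair disproves the claim, and no lexicographically smaller pair (p ≤ q, integers ≥ 4) does.

For instance (4, 10) is also a counterexample (LHS = e^14 ≈ 1202604.3, RHS = e^4 + e^10 ≈ 22081.1), but it's lexicographically larger.

Answer: (p, q) = (4, 4)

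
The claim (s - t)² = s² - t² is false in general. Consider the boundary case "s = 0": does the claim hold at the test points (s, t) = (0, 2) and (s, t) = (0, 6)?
At (0, 2): LHS = 4 ≠ RHS = -4
At (0, 6): LHS = 36 ≠ RHS = -36

Answer: No, fails at both test points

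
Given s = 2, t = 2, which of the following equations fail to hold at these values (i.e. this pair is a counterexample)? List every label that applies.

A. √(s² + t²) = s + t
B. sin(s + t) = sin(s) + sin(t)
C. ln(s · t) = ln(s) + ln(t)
Evaluating each claim at the given values:
A. LHS = 2·√(2) ≈ 2.828, RHS = 4 → fails here (LHS ≠ RHS)
B. LHS = sin(4) ≈ -0.7568, RHS = 2·sin(2) ≈ 1.819 → fails here (LHS ≠ RHS)
C. LHS = ln(4) ≈ 1.386, RHS = 2·ln(2) ≈ 1.386 → holds here (LHS = RHS)

Answer: A, B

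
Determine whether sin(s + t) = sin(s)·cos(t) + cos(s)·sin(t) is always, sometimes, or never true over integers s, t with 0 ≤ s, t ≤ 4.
Always true

The identity holds for every pair in the range. For instance at (s, t) = (2, 1): both sides equal sin(3) ≈ 0.1411.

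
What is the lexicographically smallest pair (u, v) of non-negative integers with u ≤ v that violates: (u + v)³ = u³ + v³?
(u, v) = (1, 1)

At (0, 6): both sides equal 216, so it holds there.

Substituting (1, 1) into the claim:
LHS = (1 + 1)³ = 8
RHS = 1³ + 1³ = 2

Since LHS ≠ RHS, this pair disproves the claim, and no lexicographically smaller pair (u ≤ v, non-negative integers) does.

For instance (6, 7) is also a counterexample (LHS = 2197, RHS = 559), but it's lexicographically larger.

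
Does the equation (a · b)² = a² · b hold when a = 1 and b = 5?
Substituting a = 1, b = 5:

LHS = (1 · 5)² = 25
RHS = 1² · 5 = 5

LHS ≠ RHS, so the equation does not hold at this point.

Answer: Fails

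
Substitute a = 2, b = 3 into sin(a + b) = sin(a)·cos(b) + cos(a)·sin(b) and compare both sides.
LHS = sin(2 + 3) = sin(5) ≈ -0.9589
RHS = sin(2)·cos(3) + cos(2)·sin(3) = sin(2)·cos(3) + sin(3)·cos(2) ≈ -0.9589

LHS = RHS: the two sides agree.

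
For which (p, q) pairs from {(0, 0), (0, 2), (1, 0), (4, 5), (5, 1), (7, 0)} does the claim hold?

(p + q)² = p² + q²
(0, 0), (0, 2), (1, 0), (7, 0)

Testing each pair:
(0, 0): LHS = 0, RHS = 0 → holds
(0, 2): LHS = 4, RHS = 4 → holds
(1, 0): LHS = 1, RHS = 1 → holds
(4, 5): LHS = 81, RHS = 41 → fails
(5, 1): LHS = 36, RHS = 26 → fails
(7, 0): LHS = 49, RHS = 49 → holds

4 of 6 pairs satisfy the claim.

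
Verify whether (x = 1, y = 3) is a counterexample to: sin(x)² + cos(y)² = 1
Substituting x = 1, y = 3:
LHS = sin(1)² + cos(3)² ≈ 1.688
RHS = 1

Since LHS ≠ RHS, this pair disproves the claim.

Answer: Yes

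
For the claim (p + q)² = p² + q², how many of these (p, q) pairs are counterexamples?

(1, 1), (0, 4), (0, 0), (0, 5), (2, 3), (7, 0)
2

Testing each pair:
(1, 1): LHS = 4, RHS = 2 → counterexample
(0, 4): LHS = 16, RHS = 16 → satisfies claim
(0, 0): LHS = 0, RHS = 0 → satisfies claim
(0, 5): LHS = 25, RHS = 25 → satisfies claim
(2, 3): LHS = 25, RHS = 13 → counterexample
(7, 0): LHS = 49, RHS = 49 → satisfies claim

That makes 2 counterexamples.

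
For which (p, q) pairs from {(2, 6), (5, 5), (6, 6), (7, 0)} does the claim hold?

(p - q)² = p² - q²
Testing each pair:
(2, 6): LHS = 16, RHS = -32 → fails
(5, 5): LHS = 0, RHS = 0 → holds
(6, 6): LHS = 0, RHS = 0 → holds
(7, 0): LHS = 49, RHS = 49 → holds

3 of 4 pairs satisfy the claim.

Answer: (5, 5), (6, 6), (7, 0)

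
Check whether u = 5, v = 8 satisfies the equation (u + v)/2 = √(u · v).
Substituting u = 5, v = 8:

LHS = (5 + 8)/2 = 13/2
RHS = √(5 · 8) = 2·√(10) ≈ 6.325

LHS ≠ RHS, so the equation does not hold at this point.

Answer: Fails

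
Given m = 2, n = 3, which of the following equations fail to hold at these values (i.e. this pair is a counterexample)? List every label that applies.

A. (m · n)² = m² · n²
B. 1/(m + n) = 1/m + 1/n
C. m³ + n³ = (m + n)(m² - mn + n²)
Evaluating each claim at the given values:
A. LHS = 36, RHS = 36 → holds here (LHS = RHS)
B. LHS = 1/5, RHS = 5/6 → fails here (LHS ≠ RHS)
C. LHS = 35, RHS = 35 → holds here (LHS = RHS)

Answer: B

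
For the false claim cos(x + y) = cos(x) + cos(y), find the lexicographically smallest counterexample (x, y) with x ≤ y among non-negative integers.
(x, y) = (0, 0)

Substituting (0, 0) into the claim:
LHS = cos(0 + 0) = 1
RHS = cos(0) + cos(0) = 2

Since LHS ≠ RHS, this pair disproves the claim, and no lexicographically smaller pair (x ≤ y, non-negative integers) does.

For instance (7, 7) is also a counterexample (LHS = cos(14) ≈ 0.1367, RHS = 2·cos(7) ≈ 1.508), but it's lexicographically larger.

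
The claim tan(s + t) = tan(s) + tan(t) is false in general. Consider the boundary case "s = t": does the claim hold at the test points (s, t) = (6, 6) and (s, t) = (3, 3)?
No, fails at both test points

At (6, 6): LHS = tan(12) ≈ -0.6359 ≠ RHS = 2·tan(6) ≈ -0.582
At (3, 3): LHS = tan(6) ≈ -0.291 ≠ RHS = 2·tan(3) ≈ -0.2851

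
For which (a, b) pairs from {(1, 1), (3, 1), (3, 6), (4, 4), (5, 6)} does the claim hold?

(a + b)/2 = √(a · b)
Testing each pair:
(1, 1): LHS = 1, RHS = 1 → holds
(3, 1): LHS = 2, RHS = √(3) ≈ 1.732 → fails
(3, 6): LHS = 9/2, RHS = 3·√(2) ≈ 4.243 → fails
(4, 4): LHS = 4, RHS = 4 → holds
(5, 6): LHS = 11/2, RHS = √(30) ≈ 5.477 → fails

2 of 5 pairs satisfy the claim.

Answer: (1, 1), (4, 4)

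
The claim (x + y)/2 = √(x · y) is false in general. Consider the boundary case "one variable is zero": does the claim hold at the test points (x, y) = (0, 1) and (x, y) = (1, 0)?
At (0, 1): LHS = 1/2 ≠ RHS = 0
At (1, 0): LHS = 1/2 ≠ RHS = 0

Answer: No, fails at both test points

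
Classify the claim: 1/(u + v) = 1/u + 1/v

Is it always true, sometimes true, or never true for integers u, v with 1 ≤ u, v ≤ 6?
The claim fails for every pair in the range. For instance at (u, v) = (4, 6): LHS = 1/10, RHS = 5/12.

Answer: Never true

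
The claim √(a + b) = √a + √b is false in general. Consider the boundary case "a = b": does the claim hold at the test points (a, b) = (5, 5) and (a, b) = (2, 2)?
At (5, 5): LHS = √(10) ≈ 3.162 ≠ RHS = 2·√(5) ≈ 4.472
At (2, 2): LHS = 2 ≠ RHS = 2·√(2) ≈ 2.828

Answer: No, fails at both test points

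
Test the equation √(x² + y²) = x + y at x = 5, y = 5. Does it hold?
Fails

Substituting x = 5, y = 5:

LHS = √(5² + 5²) = 5·√(2) ≈ 7.071
RHS = 5 + 5 = 10

LHS ≠ RHS, so the equation does not hold at this point.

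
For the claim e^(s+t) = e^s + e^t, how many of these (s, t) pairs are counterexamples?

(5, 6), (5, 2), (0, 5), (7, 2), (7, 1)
Testing each pair:
(5, 6): LHS = e^11 ≈ 59874.1, RHS = e^5 + e^6 ≈ 551.8 → counterexample
(5, 2): LHS = e^7 ≈ 1097, RHS = e^2 + e^5 ≈ 155.8 → counterexample
(0, 5): LHS = e^5 ≈ 148.4, RHS = 1 + e^5 ≈ 149.4 → counterexample
(7, 2): LHS = e^9 ≈ 8103, RHS = e^2 + e^7 ≈ 1104 → counterexample
(7, 1): LHS = e^8 ≈ 2981, RHS = e + e^7 ≈ 1099 → counterexample

That makes 5 counterexamples.

Answer: 5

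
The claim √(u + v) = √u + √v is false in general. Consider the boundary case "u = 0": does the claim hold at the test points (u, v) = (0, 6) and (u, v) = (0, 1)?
Yes, holds at both test points

At (0, 6): LHS = √(6) ≈ 2.449, RHS = √(6) ≈ 2.449 → equal
At (0, 1): LHS = 1, RHS = 1 → equal

So the claim does hold at both of these boundary points, even though it is not an identity.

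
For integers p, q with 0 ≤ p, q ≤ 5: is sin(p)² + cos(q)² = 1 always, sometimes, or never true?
It holds at (p, q) = (0, 0) (both sides equal 1), but fails at (p, q) = (2, 4) (LHS = cos(4)² + sin(2)² ≈ 1.254, RHS = 1).

Answer: Sometimes true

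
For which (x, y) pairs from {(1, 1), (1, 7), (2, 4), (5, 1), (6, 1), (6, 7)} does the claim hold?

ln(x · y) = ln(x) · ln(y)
(1, 1)

Testing each pair:
(1, 1): LHS = 0, RHS = 0 → holds
(1, 7): LHS = ln(7) ≈ 1.946, RHS = 0 → fails
(2, 4): LHS = ln(8) ≈ 2.079, RHS = ln(2)·ln(4) ≈ 0.9609 → fails
(5, 1): LHS = ln(5) ≈ 1.609, RHS = 0 → fails
(6, 1): LHS = ln(6) ≈ 1.792, RHS = 0 → fails
(6, 7): LHS = ln(42) ≈ 3.738, RHS = ln(6)·ln(7) ≈ 3.487 → fails

1 of 6 pairs satisfies the claim.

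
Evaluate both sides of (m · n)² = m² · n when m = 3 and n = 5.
LHS = (3 · 5)² = 225
RHS = 3² · 5 = 45

LHS ≠ RHS, so the equation does not hold here.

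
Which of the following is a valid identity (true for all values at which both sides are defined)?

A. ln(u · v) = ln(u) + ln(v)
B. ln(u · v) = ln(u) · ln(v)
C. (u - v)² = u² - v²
A

A: holds — e.g. at (1, 2), both sides equal ln(2) ≈ 0.6931.
B: fails at (6, 7) — LHS = ln(42) ≈ 3.738, RHS = ln(6)·ln(7) ≈ 3.487.
C: fails at (2, 7) — LHS = 25, RHS = -45.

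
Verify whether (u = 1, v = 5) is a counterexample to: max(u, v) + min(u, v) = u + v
Substituting u = 1, v = 5:
LHS = max(1, 5) + min(1, 5) = 6
RHS = 1 + 5 = 6

The sides agree, so this pair does not disprove the claim.

Answer: No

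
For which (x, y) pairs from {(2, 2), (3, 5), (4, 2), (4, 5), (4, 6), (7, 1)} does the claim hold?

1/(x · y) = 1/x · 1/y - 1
Testing each pair:
(2, 2): LHS = 1/4, RHS = -3/4 → fails
(3, 5): LHS = 1/15, RHS = -14/15 → fails
(4, 2): LHS = 1/8, RHS = -7/8 → fails
(4, 5): LHS = 1/20, RHS = -19/20 → fails
(4, 6): LHS = 1/24, RHS = -23/24 → fails
(7, 1): LHS = 1/7, RHS = -6/7 → fails

No pair satisfies the claim.

Answer: None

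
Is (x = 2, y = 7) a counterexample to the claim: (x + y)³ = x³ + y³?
Yes

Substituting x = 2, y = 7:
LHS = (2 + 7)³ = 729
RHS = 2³ + 7³ = 351

Since LHS ≠ RHS, this pair disproves the claim.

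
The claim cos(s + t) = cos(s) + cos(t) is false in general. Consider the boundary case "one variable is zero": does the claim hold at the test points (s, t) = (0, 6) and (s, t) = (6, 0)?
No, fails at both test points

At (0, 6): LHS = cos(6) ≈ 0.9602 ≠ RHS = cos(6) + 1 ≈ 1.96
At (6, 0): LHS = cos(6) ≈ 0.9602 ≠ RHS = cos(6) + 1 ≈ 1.96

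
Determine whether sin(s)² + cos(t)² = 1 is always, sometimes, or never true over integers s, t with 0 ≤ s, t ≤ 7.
It holds at (s, t) = (5, 5) (both sides equal 1), but fails at (s, t) = (2, 3) (LHS = sin(2)² + cos(3)² ≈ 1.807, RHS = 1).

Answer: Sometimes true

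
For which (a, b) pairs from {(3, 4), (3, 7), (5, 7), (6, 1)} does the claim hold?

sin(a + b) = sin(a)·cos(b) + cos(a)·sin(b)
All pairs

Testing each pair:
(3, 4): LHS = sin(7) ≈ 0.657, RHS = sin(3)·cos(4) + sin(4)·cos(3) ≈ 0.657 → holds
(3, 7): LHS = sin(10) ≈ -0.544, RHS = sin(7)·cos(3) + sin(3)·cos(7) ≈ -0.544 → holds
(5, 7): LHS = sin(12) ≈ -0.5366, RHS = sin(5)·cos(7) + sin(7)·cos(5) ≈ -0.5366 → holds
(6, 1): LHS = sin(7) ≈ 0.657, RHS = sin(6)·cos(1) + sin(1)·cos(6) ≈ 0.657 → holds

Every pair satisfies the claim.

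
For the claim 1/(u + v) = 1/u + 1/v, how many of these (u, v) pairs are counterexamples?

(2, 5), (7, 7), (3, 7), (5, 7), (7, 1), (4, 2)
6

Testing each pair:
(2, 5): LHS = 1/7, RHS = 7/10 → counterexample
(7, 7): LHS = 1/14, RHS = 2/7 → counterexample
(3, 7): LHS = 1/10, RHS = 10/21 → counterexample
(5, 7): LHS = 1/12, RHS = 12/35 → counterexample
(7, 1): LHS = 1/8, RHS = 8/7 → counterexample
(4, 2): LHS = 1/6, RHS = 3/4 → counterexample

That makes 6 counterexamples.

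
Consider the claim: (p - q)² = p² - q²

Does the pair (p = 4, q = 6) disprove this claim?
Yes

Substituting p = 4, q = 6:
LHS = (4 - 6)² = 4
RHS = 4² - 6² = -20

Since LHS ≠ RHS, this pair disproves the claim.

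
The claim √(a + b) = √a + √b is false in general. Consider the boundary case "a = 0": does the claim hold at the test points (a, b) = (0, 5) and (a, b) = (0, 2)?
Yes, holds at both test points

At (0, 5): LHS = √(5) ≈ 2.236, RHS = √(5) ≈ 2.236 → equal
At (0, 2): LHS = √(2) ≈ 1.414, RHS = √(2) ≈ 1.414 → equal

So the claim does hold at both of these boundary points, even though it is not an identity.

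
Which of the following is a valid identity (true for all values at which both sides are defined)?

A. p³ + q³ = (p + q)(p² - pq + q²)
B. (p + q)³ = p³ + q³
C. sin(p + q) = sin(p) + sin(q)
A

A: holds — e.g. at (4, 4), both sides equal 128.
B: fails at (3, 4) — LHS = 343, RHS = 91.
C: fails at (2, 7) — LHS = sin(9) ≈ 0.4121, RHS = sin(7) + sin(2) ≈ 1.566.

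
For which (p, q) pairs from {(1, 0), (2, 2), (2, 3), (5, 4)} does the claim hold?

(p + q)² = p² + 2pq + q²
Testing each pair:
(1, 0): LHS = 1, RHS = 1 → holds
(2, 2): LHS = 16, RHS = 16 → holds
(2, 3): LHS = 25, RHS = 25 → holds
(5, 4): LHS = 81, RHS = 81 → holds

Every pair satisfies the claim.

Answer: All pairs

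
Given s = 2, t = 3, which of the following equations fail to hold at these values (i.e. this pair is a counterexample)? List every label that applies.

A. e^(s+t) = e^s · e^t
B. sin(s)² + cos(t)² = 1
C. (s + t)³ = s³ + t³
B, C

Evaluating each claim at the given values:
A. LHS = e^5 ≈ 148.4, RHS = e^5 ≈ 148.4 → holds here (LHS = RHS)
B. LHS = sin(2)² + cos(3)² ≈ 1.807, RHS = 1 → fails here (LHS ≠ RHS)
C. LHS = 125, RHS = 35 → fails here (LHS ≠ RHS)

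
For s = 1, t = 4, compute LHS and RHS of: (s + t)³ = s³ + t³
LHS = (1 + 4)³ = 125
RHS = 1³ + 4³ = 65

LHS ≠ RHS, so the equation does not hold here.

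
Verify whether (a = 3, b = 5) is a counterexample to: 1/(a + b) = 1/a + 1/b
Substituting a = 3, b = 5:
LHS = 1/(3 + 5) = 1/8
RHS = 1/3 + 1/5 = 8/15

Since LHS ≠ RHS, this pair disproves the claim.

Answer: Yes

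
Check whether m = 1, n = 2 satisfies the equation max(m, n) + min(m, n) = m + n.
Holds

Substituting m = 1, n = 2:

LHS = max(1, 2) + min(1, 2) = 3
RHS = 1 + 2 = 3

LHS = RHS, so the equation holds at this point.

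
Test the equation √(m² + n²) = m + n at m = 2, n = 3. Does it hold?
Substituting m = 2, n = 3:

LHS = √(2² + 3²) = √(13) ≈ 3.606
RHS = 2 + 3 = 5

LHS ≠ RHS, so the equation does not hold at this point.

Answer: Fails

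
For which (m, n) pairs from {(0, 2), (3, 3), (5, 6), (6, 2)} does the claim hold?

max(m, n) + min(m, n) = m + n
All pairs

Testing each pair:
(0, 2): LHS = 2, RHS = 2 → holds
(3, 3): LHS = 6, RHS = 6 → holds
(5, 6): LHS = 11, RHS = 11 → holds
(6, 2): LHS = 8, RHS = 8 → holds

Every pair satisfies the claim.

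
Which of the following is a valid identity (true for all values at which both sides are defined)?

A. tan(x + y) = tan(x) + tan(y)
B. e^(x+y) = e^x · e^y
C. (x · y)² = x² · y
A: fails at (2, 4) — LHS = tan(6) ≈ -0.291, RHS = tan(2) + tan(4) ≈ -1.027.
B: holds — e.g. at (4, 5), both sides equal e^9 ≈ 8103.
C: fails at (4, 5) — LHS = 400, RHS = 80.

Answer: B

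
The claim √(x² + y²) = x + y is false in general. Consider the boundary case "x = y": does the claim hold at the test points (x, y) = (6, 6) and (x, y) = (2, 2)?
No, fails at both test points

At (6, 6): LHS = 6·√(2) ≈ 8.485 ≠ RHS = 12
At (2, 2): LHS = 2·√(2) ≈ 2.828 ≠ RHS = 4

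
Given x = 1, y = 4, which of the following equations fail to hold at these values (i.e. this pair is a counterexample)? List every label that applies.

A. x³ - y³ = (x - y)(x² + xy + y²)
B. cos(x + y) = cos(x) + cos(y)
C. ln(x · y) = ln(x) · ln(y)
B, C

Evaluating each claim at the given values:
A. LHS = -63, RHS = -63 → holds here (LHS = RHS)
B. LHS = cos(5) ≈ 0.2837, RHS = cos(4) + cos(1) ≈ -0.1133 → fails here (LHS ≠ RHS)
C. LHS = ln(4) ≈ 1.386, RHS = 0 → fails here (LHS ≠ RHS)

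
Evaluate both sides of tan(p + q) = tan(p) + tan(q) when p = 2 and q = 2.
LHS = tan(2 + 2) = tan(4) ≈ 1.158
RHS = tan(2) + tan(2) = 2·tan(2) ≈ -4.37

LHS ≠ RHS (they differ by about 5.528), so the equation does not hold here.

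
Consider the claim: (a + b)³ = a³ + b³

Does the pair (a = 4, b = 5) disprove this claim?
Substituting a = 4, b = 5:
LHS = (4 + 5)³ = 729
RHS = 4³ + 5³ = 189

Since LHS ≠ RHS, this pair disproves the claim.

Answer: Yes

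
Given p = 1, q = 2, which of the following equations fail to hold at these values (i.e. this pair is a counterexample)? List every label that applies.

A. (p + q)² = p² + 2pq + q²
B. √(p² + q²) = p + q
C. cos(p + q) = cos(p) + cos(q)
B, C

Evaluating each claim at the given values:
A. LHS = 9, RHS = 9 → holds here (LHS = RHS)
B. LHS = √(5) ≈ 2.236, RHS = 3 → fails here (LHS ≠ RHS)
C. LHS = cos(3) ≈ -0.99, RHS = cos(2) + cos(1) ≈ 0.1242 → fails here (LHS ≠ RHS)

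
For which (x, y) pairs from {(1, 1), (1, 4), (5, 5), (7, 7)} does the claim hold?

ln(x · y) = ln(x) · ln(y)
Testing each pair:
(1, 1): LHS = 0, RHS = 0 → holds
(1, 4): LHS = ln(4) ≈ 1.386, RHS = 0 → fails
(5, 5): LHS = ln(25) ≈ 3.219, RHS = ln(5)² ≈ 2.59 → fails
(7, 7): LHS = ln(49) ≈ 3.892, RHS = ln(7)² ≈ 3.787 → fails

1 of 4 pairs satisfies the claim.

Answer: (1, 1)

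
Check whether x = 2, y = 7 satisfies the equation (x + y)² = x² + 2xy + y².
Holds

Substituting x = 2, y = 7:

LHS = (2 + 7)² = 81
RHS = 2² + 2·2·7 + 7² = 81

LHS = RHS, so the equation holds at this point.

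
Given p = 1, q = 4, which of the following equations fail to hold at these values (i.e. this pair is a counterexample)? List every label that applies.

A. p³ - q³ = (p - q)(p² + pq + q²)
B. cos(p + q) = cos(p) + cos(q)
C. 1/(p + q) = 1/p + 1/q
B, C

Evaluating each claim at the given values:
A. LHS = -63, RHS = -63 → holds here (LHS = RHS)
B. LHS = cos(5) ≈ 0.2837, RHS = cos(4) + cos(1) ≈ -0.1133 → fails here (LHS ≠ RHS)
C. LHS = 1/5, RHS = 5/4 → fails here (LHS ≠ RHS)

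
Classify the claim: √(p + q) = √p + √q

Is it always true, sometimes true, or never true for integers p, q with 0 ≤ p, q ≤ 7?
It holds at (p, q) = (0, 5) (both sides equal √(5) ≈ 2.236), but fails at (p, q) = (5, 4) (LHS = 3, RHS = 2 + √(5) ≈ 4.236).

Answer: Sometimes true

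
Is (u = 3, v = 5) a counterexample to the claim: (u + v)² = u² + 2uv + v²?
Substituting u = 3, v = 5:
LHS = (3 + 5)² = 64
RHS = 3² + 2·3·5 + 5² = 64

The sides agree, so this pair does not disprove the claim.

Answer: No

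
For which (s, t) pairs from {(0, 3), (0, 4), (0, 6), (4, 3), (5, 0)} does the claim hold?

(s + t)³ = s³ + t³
(0, 3), (0, 4), (0, 6), (5, 0)

Testing each pair:
(0, 3): LHS = 27, RHS = 27 → holds
(0, 4): LHS = 64, RHS = 64 → holds
(0, 6): LHS = 216, RHS = 216 → holds
(4, 3): LHS = 343, RHS = 91 → fails
(5, 0): LHS = 125, RHS = 125 → holds

4 of 5 pairs satisfy the claim.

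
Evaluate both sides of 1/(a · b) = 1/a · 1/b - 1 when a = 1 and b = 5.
LHS = 1/(1 · 5) = 1/5
RHS = 1/1 · 1/5 - 1 = -4/5

LHS ≠ RHS, so the equation does not hold here.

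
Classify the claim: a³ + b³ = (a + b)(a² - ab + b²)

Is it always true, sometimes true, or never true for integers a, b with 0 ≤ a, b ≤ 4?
Always true

The identity holds for every pair in the range. For instance at (a, b) = (1, 4): both sides equal 65.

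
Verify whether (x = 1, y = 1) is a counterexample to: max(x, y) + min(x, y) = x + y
Substituting x = 1, y = 1:
LHS = max(1, 1) + min(1, 1) = 2
RHS = 1 + 1 = 2

The sides agree, so this pair does not disprove the claim.

Answer: No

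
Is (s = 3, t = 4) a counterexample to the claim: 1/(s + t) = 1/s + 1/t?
Yes

Substituting s = 3, t = 4:
LHS = 1/(3 + 4) = 1/7
RHS = 1/3 + 1/4 = 7/12

Since LHS ≠ RHS, this pair disproves the claim.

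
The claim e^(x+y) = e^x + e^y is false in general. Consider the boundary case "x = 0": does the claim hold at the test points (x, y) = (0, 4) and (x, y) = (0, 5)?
At (0, 4): LHS = e^4 ≈ 54.6 ≠ RHS = 1 + e^4 ≈ 55.6
At (0, 5): LHS = e^5 ≈ 148.4 ≠ RHS = 1 + e^5 ≈ 149.4

Answer: No, fails at both test points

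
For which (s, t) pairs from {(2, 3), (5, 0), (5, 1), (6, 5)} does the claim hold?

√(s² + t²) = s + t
(5, 0)

Testing each pair:
(2, 3): LHS = √(13) ≈ 3.606, RHS = 5 → fails
(5, 0): LHS = 5, RHS = 5 → holds
(5, 1): LHS = √(26) ≈ 5.099, RHS = 6 → fails
(6, 5): LHS = √(61) ≈ 7.81, RHS = 11 → fails

1 of 4 pairs satisfies the claim.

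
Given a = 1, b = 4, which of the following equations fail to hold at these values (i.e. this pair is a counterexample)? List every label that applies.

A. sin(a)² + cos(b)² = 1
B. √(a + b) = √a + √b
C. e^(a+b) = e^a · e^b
A, B

Evaluating each claim at the given values:
A. LHS = cos(4)² + sin(1)² ≈ 1.135, RHS = 1 → fails here (LHS ≠ RHS)
B. LHS = √(5) ≈ 2.236, RHS = 3 → fails here (LHS ≠ RHS)
C. LHS = e^5 ≈ 148.4, RHS = e^5 ≈ 148.4 → holds here (LHS = RHS)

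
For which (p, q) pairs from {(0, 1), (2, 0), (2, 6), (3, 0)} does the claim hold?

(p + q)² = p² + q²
Testing each pair:
(0, 1): LHS = 1, RHS = 1 → holds
(2, 0): LHS = 4, RHS = 4 → holds
(2, 6): LHS = 64, RHS = 40 → fails
(3, 0): LHS = 9, RHS = 9 → holds

3 of 4 pairs satisfy the claim.

Answer: (0, 1), (2, 0), (3, 0)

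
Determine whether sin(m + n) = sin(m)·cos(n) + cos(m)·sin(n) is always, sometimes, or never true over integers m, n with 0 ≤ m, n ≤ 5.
The identity holds for every pair in the range. For instance at (m, n) = (0, 3): both sides equal sin(3) ≈ 0.1411.

Answer: Always true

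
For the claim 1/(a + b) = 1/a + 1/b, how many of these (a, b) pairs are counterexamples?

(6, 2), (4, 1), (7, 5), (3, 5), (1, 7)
5

Testing each pair:
(6, 2): LHS = 1/8, RHS = 2/3 → counterexample
(4, 1): LHS = 1/5, RHS = 5/4 → counterexample
(7, 5): LHS = 1/12, RHS = 12/35 → counterexample
(3, 5): LHS = 1/8, RHS = 8/15 → counterexample
(1, 7): LHS = 1/8, RHS = 8/7 → counterexample

That makes 5 counterexamples.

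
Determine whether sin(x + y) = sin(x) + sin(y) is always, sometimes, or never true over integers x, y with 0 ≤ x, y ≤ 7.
Sometimes true

It holds at (x, y) = (0, 4) (both sides equal sin(4) ≈ -0.7568), but fails at (x, y) = (5, 6) (LHS = sin(11) ≈ -1, RHS = sin(5) + sin(6) ≈ -1.238).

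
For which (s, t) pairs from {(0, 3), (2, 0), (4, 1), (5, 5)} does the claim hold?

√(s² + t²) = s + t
Testing each pair:
(0, 3): LHS = 3, RHS = 3 → holds
(2, 0): LHS = 2, RHS = 2 → holds
(4, 1): LHS = √(17) ≈ 4.123, RHS = 5 → fails
(5, 5): LHS = 5·√(2) ≈ 7.071, RHS = 10 → fails

2 of 4 pairs satisfy the claim.

Answer: (0, 3), (2, 0)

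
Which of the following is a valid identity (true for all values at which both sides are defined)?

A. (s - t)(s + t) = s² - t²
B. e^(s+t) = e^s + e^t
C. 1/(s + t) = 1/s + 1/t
A: holds — e.g. at (3, 7), both sides equal -40.
B: fails at (3, 7) — LHS = e^10 ≈ 22026.5, RHS = e^3 + e^7 ≈ 1117.
C: fails at (3, 7) — LHS = 1/10, RHS = 10/21.

Answer: A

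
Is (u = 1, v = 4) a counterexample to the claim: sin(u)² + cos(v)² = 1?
Yes

Substituting u = 1, v = 4:
LHS = sin(1)² + cos(4)² ≈ 1.135
RHS = 1

Since LHS ≠ RHS, this pair disproves the claim.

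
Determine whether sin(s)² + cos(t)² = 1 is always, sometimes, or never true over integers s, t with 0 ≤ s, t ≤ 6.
It holds at (s, t) = (6, 6) (both sides equal 1), but fails at (s, t) = (3, 5) (LHS = sin(3)² + cos(5)² ≈ 0.1004, RHS = 1).

Answer: Sometimes true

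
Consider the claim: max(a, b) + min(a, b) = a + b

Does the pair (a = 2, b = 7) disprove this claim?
Substituting a = 2, b = 7:
LHS = max(2, 7) + min(2, 7) = 9
RHS = 2 + 7 = 9

The sides agree, so this pair does not disprove the claim.

Answer: No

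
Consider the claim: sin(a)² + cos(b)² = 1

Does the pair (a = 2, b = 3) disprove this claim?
Yes

Substituting a = 2, b = 3:
LHS = sin(2)² + cos(3)² ≈ 1.807
RHS = 1

Since LHS ≠ RHS, this pair disproves the claim.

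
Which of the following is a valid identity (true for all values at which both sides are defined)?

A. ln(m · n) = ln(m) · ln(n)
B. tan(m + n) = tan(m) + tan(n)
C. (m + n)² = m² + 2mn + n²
A: fails at (5, 8) — LHS = ln(40) ≈ 3.689, RHS = ln(5)·ln(8) ≈ 3.347.
B: fails at (5, 5) — LHS = tan(10) ≈ 0.6484, RHS = 2·tan(5) ≈ -6.761.
C: holds — e.g. at (1, 4), both sides equal 25.

Answer: C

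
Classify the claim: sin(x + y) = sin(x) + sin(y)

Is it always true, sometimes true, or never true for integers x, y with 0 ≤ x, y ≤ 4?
It holds at (x, y) = (0, 4) (both sides equal sin(4) ≈ -0.7568), but fails at (x, y) = (2, 3) (LHS = sin(5) ≈ -0.9589, RHS = sin(3) + sin(2) ≈ 1.05).

Answer: Sometimes true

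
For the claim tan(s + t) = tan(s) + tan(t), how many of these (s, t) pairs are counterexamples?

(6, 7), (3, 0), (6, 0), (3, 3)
2

Testing each pair:
(6, 7): LHS = tan(13) ≈ 0.463, RHS = tan(6) + tan(7) ≈ 0.5804 → counterexample
(3, 0): LHS = tan(3) ≈ -0.1425, RHS = tan(3) ≈ -0.1425 → satisfies claim
(6, 0): LHS = tan(6) ≈ -0.291, RHS = tan(6) ≈ -0.291 → satisfies claim
(3, 3): LHS = tan(6) ≈ -0.291, RHS = 2·tan(3) ≈ -0.2851 → counterexample

That makes 2 counterexamples.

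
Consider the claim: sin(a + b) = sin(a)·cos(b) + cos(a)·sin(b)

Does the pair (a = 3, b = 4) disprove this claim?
Substituting a = 3, b = 4:
LHS = sin(3 + 4) = sin(7) ≈ 0.657
RHS = sin(3)·cos(4) + cos(3)·sin(4) = sin(3)·cos(4) + sin(4)·cos(3) ≈ 0.657

The sides agree, so this pair does not disprove the claim.

Answer: No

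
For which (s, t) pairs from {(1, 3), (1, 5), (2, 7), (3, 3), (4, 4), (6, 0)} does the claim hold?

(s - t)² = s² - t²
(3, 3), (4, 4), (6, 0)

Testing each pair:
(1, 3): LHS = 4, RHS = -8 → fails
(1, 5): LHS = 16, RHS = -24 → fails
(2, 7): LHS = 25, RHS = -45 → fails
(3, 3): LHS = 0, RHS = 0 → holds
(4, 4): LHS = 0, RHS = 0 → holds
(6, 0): LHS = 36, RHS = 36 → holds

3 of 6 pairs satisfy the claim.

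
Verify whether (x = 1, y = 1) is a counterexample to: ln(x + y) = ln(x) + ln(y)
Yes

Substituting x = 1, y = 1:
LHS = ln(1 + 1) = ln(2) ≈ 0.6931
RHS = ln(1) + ln(1) = 0

Since LHS ≠ RHS, this pair disproves the claim.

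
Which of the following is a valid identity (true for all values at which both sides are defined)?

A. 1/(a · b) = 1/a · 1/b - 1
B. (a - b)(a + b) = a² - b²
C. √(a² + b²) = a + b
B

A: fails at (1, 2) — LHS = 1/2, RHS = -1/2.
B: holds — e.g. at (1, 3), both sides equal -8.
C: fails at (3, 7) — LHS = √(58) ≈ 7.616, RHS = 10.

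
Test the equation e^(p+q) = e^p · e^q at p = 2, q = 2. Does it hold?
Substituting p = 2, q = 2:

LHS = e^(2+2) = e^4 ≈ 54.6
RHS = e^2 · e^2 = e^4 ≈ 54.6

LHS = RHS, so the equation holds at this point.

Answer: Holds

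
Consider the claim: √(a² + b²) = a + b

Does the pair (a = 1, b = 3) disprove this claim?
Substituting a = 1, b = 3:
LHS = √(1² + 3²) = √(10) ≈ 3.162
RHS = 1 + 3 = 4

Since LHS ≠ RHS, this pair disproves the claim.

Answer: Yes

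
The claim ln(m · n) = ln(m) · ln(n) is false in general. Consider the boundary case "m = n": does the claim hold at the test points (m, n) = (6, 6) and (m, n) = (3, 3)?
At (6, 6): LHS = ln(36) ≈ 3.584 ≠ RHS = ln(6)² ≈ 3.21
At (3, 3): LHS = ln(9) ≈ 2.197 ≠ RHS = ln(3)² ≈ 1.207

Answer: No, fails at both test points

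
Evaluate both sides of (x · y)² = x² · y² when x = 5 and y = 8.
LHS = (5 · 8)² = 1600
RHS = 5² · 8² = 1600

LHS = RHS: the two sides agree.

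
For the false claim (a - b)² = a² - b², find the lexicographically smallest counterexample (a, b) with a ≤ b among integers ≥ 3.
(a, b) = (3, 4)

At (3, 3): both sides equal 0, so it holds there.

Substituting (3, 4) into the claim:
LHS = (3 - 4)² = 1
RHS = 3² - 4² = -7

Since LHS ≠ RHS, this pair disproves the claim, and no lexicographically smaller pair (a ≤ b, integers ≥ 3) does.

For instance (3, 9) is also a counterexample (LHS = 36, RHS = -72), but it's lexicographically larger.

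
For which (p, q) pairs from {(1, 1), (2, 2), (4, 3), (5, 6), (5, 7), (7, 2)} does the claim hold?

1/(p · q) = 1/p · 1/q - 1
Testing each pair:
(1, 1): LHS = 1, RHS = 0 → fails
(2, 2): LHS = 1/4, RHS = -3/4 → fails
(4, 3): LHS = 1/12, RHS = -11/12 → fails
(5, 6): LHS = 1/30, RHS = -29/30 → fails
(5, 7): LHS = 1/35, RHS = -34/35 → fails
(7, 2): LHS = 1/14, RHS = -13/14 → fails

No pair satisfies the claim.

Answer: None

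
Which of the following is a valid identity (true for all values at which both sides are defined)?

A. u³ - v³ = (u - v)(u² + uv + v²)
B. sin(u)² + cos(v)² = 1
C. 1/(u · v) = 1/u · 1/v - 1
A

A: holds — e.g. at (3, 4), both sides equal -37.
B: fails at (1, 2) — LHS = cos(2)² + sin(1)² ≈ 0.8813, RHS = 1.
C: fails at (4, 5) — LHS = 1/20, RHS = -19/20.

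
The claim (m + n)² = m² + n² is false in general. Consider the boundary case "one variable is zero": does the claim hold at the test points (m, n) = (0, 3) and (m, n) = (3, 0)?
At (0, 3): LHS = 9, RHS = 9 → equal
At (3, 0): LHS = 9, RHS = 9 → equal

So the claim does hold at both of these boundary points, even though it is not an identity.

Answer: Yes, holds at both test points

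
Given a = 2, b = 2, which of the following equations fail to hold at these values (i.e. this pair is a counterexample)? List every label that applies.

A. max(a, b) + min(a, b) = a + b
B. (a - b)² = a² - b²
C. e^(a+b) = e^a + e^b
Evaluating each claim at the given values:
A. LHS = 4, RHS = 4 → holds here (LHS = RHS)
B. LHS = 0, RHS = 0 → holds here (LHS = RHS)
C. LHS = e^4 ≈ 54.6, RHS = 2·e^2 ≈ 14.78 → fails here (LHS ≠ RHS)

Answer: C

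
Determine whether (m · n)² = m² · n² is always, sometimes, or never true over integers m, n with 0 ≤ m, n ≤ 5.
Always true

The identity holds for every pair in the range. For instance at (m, n) = (1, 2): both sides equal 4.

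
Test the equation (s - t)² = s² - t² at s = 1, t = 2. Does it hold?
Substituting s = 1, t = 2:

LHS = (1 - 2)² = 1
RHS = 1² - 2² = -3

LHS ≠ RHS, so the equation does not hold at this point.

Answer: Fails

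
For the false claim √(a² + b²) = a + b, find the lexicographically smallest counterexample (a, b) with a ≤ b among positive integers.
Substituting (1, 1) into the claim:
LHS = √(1² + 1²) = √(2) ≈ 1.414
RHS = 1 + 1 = 2

Since LHS ≠ RHS, this pair disproves the claim, and no lexicographically smaller pair (a ≤ b, positive integers) does.

For instance (7, 7) is also a counterexample (LHS = 7·√(2) ≈ 9.899, RHS = 14), but it's lexicographically larger.

Answer: (a, b) = (1, 1)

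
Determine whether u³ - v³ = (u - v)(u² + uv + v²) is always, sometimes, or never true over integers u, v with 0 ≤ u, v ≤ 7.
The identity holds for every pair in the range. For instance at (u, v) = (7, 1): both sides equal 342.

Answer: Always true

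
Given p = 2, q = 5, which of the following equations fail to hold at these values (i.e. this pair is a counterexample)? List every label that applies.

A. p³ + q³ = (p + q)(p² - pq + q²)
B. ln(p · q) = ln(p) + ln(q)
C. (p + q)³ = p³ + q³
C

Evaluating each claim at the given values:
A. LHS = 133, RHS = 133 → holds here (LHS = RHS)
B. LHS = ln(10) ≈ 2.303, RHS = ln(2) + ln(5) ≈ 2.303 → holds here (LHS = RHS)
C. LHS = 343, RHS = 133 → fails here (LHS ≠ RHS)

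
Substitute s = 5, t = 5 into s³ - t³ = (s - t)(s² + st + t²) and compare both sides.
LHS = 5³ - 5³ = 0
RHS = (5 - 5)(5² + 5·5 + 5²) = 0

LHS = RHS: the two sides agree.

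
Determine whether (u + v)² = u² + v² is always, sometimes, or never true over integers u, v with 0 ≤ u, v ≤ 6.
It holds at (u, v) = (0, 0) (both sides equal 0), but fails at (u, v) = (4, 4) (LHS = 64, RHS = 32).

Answer: Sometimes true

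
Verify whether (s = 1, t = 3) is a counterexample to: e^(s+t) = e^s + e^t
Substituting s = 1, t = 3:
LHS = e^(1+3) = e^4 ≈ 54.6
RHS = e^1 + e^3 = e + e^3 ≈ 22.8

Since LHS ≠ RHS, this pair disproves the claim.

Answer: Yes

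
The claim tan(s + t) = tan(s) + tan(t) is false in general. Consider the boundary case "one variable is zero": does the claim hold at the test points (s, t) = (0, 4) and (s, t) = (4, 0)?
At (0, 4): LHS = tan(4) ≈ 1.158, RHS = tan(4) ≈ 1.158 → equal
At (4, 0): LHS = tan(4) ≈ 1.158, RHS = tan(4) ≈ 1.158 → equal

So the claim does hold at both of these boundary points, even though it is not an identity.

Answer: Yes, holds at both test points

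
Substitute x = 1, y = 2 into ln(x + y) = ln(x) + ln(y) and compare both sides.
LHS = ln(1 + 2) = ln(3) ≈ 1.099
RHS = ln(1) + ln(2) = ln(2) ≈ 0.6931

LHS ≠ RHS (they differ by about 0.4055), so the equation does not hold here.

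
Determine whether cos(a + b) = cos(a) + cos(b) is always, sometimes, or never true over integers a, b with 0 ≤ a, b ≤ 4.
The claim fails for every pair in the range. For instance at (a, b) = (1, 4): LHS = cos(5) ≈ 0.2837, RHS = cos(4) + cos(1) ≈ -0.1133.

Answer: Never true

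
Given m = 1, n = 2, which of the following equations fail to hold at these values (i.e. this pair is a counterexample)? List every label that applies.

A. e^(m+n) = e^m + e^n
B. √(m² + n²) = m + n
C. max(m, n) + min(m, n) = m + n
A, B

Evaluating each claim at the given values:
A. LHS = e^3 ≈ 20.09, RHS = e + e^2 ≈ 10.11 → fails here (LHS ≠ RHS)
B. LHS = √(5) ≈ 2.236, RHS = 3 → fails here (LHS ≠ RHS)
C. LHS = 3, RHS = 3 → holds here (LHS = RHS)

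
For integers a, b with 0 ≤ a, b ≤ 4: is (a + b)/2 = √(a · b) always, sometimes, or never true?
Sometimes true

It holds at (a, b) = (4, 4) (both sides equal 4), but fails at (a, b) = (2, 3) (LHS = 5/2, RHS = √(6) ≈ 2.449).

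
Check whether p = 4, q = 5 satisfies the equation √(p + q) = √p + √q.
Substituting p = 4, q = 5:

LHS = √(4 + 5) = 3
RHS = √4 + √5 = 2 + √(5) ≈ 4.236

LHS ≠ RHS, so the equation does not hold at this point.

Answer: Fails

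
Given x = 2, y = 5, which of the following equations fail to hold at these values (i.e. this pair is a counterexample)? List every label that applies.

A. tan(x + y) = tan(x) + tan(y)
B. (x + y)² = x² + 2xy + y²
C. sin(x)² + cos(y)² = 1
A, C

Evaluating each claim at the given values:
A. LHS = tan(7) ≈ 0.8714, RHS = tan(5) + tan(2) ≈ -5.566 → fails here (LHS ≠ RHS)
B. LHS = 49, RHS = 49 → holds here (LHS = RHS)
C. LHS = cos(5)² + sin(2)² ≈ 0.9073, RHS = 1 → fails here (LHS ≠ RHS)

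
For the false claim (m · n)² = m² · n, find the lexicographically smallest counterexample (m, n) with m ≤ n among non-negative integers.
At (0, 4): both sides equal 0, so it holds there.

Substituting (1, 2) into the claim:
LHS = (1 · 2)² = 4
RHS = 1² · 2 = 2

Since LHS ≠ RHS, this pair disproves the claim, and no lexicographically smaller pair (m ≤ n, non-negative integers) does.

For instance (6, 7) is also a counterexample (LHS = 1764, RHS = 252), but it's lexicographically larger.

Answer: (m, n) = (1, 2)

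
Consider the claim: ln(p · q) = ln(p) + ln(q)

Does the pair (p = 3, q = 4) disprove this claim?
Substituting p = 3, q = 4:
LHS = ln(3 · 4) = ln(12) ≈ 2.485
RHS = ln(3) + ln(4) ≈ 2.485

The sides agree, so this pair does not disprove the claim.

Answer: No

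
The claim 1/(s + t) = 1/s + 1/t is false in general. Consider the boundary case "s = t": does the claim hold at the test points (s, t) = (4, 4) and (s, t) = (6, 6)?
No, fails at both test points

At (4, 4): LHS = 1/8 ≠ RHS = 1/2
At (6, 6): LHS = 1/12 ≠ RHS = 1/3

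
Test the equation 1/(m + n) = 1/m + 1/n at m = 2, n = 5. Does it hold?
Substituting m = 2, n = 5:

LHS = 1/(2 + 5) = 1/7
RHS = 1/2 + 1/5 = 7/10

LHS ≠ RHS, so the equation does not hold at this point.

Answer: Fails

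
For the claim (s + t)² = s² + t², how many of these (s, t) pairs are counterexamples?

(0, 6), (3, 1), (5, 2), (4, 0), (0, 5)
Testing each pair:
(0, 6): LHS = 36, RHS = 36 → satisfies claim
(3, 1): LHS = 16, RHS = 10 → counterexample
(5, 2): LHS = 49, RHS = 29 → counterexample
(4, 0): LHS = 16, RHS = 16 → satisfies claim
(0, 5): LHS = 25, RHS = 25 → satisfies claim

That makes 2 counterexamples.

Answer: 2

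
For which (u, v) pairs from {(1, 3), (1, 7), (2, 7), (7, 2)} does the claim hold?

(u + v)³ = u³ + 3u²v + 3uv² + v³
All pairs

Testing each pair:
(1, 3): LHS = 64, RHS = 64 → holds
(1, 7): LHS = 512, RHS = 512 → holds
(2, 7): LHS = 729, RHS = 729 → holds
(7, 2): LHS = 729, RHS = 729 → holds

Every pair satisfies the claim.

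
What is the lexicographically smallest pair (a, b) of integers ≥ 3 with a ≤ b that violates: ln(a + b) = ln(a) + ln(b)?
Substituting (3, 3) into the claim:
LHS = ln(3 + 3) = ln(6) ≈ 1.792
RHS = ln(3) + ln(3) = 2·ln(3) ≈ 2.197

Since LHS ≠ RHS, this pair disproves the claim, and no lexicographically smaller pair (a ≤ b, integers ≥ 3) does.

For instance (8, 10) is also a counterexample (LHS = ln(18) ≈ 2.89, RHS = ln(8) + ln(10) ≈ 4.382), but it's lexicographically larger.

Answer: (a, b) = (3, 3)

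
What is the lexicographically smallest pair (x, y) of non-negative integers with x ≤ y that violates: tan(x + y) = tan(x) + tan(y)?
At (0, 3): both sides equal tan(3) ≈ -0.1425, so it holds there.
At (0, 7): both sides equal tan(7) ≈ 0.8714, so it holds there.

Substituting (1, 1) into the claim:
LHS = tan(1 + 1) = tan(2) ≈ -2.185
RHS = tan(1) + tan(1) = 2·tan(1) ≈ 3.115

Since LHS ≠ RHS, this pair disproves the claim, and no lexicographically smaller pair (x ≤ y, non-negative integers) does.

For instance (7, 7) is also a counterexample (LHS = tan(14) ≈ 7.245, RHS = 2·tan(7) ≈ 1.743), but it's lexicographically larger.

Answer: (x, y) = (1, 1)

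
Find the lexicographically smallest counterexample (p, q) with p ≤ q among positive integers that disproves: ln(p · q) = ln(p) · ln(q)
(p, q) = (1, 2)

At (1, 1): both sides equal 0, so it holds there.

Substituting (1, 2) into the claim:
LHS = ln(1 · 2) = ln(2) ≈ 0.6931
RHS = ln(1) · ln(2) = 0

Since LHS ≠ RHS, this pair disproves the claim, and no lexicographically smaller pair (p ≤ q, positive integers) does.

For instance (2, 4) is also a counterexample (LHS = ln(8) ≈ 2.079, RHS = ln(2)·ln(4) ≈ 0.9609), but it's lexicographically larger.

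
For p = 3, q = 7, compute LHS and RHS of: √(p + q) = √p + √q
LHS = √(3 + 7) = √(10) ≈ 3.162
RHS = √3 + √7 = √(3) + √(7) ≈ 4.378

LHS ≠ RHS (they differ by about 1.216), so the equation does not hold here.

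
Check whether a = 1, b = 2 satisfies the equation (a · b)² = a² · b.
Substituting a = 1, b = 2:

LHS = (1 · 2)² = 4
RHS = 1² · 2 = 2

LHS ≠ RHS, so the equation does not hold at this point.

Answer: Fails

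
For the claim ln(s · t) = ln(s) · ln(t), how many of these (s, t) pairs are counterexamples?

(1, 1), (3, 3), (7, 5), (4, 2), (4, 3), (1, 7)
5

Testing each pair:
(1, 1): LHS = 0, RHS = 0 → satisfies claim
(3, 3): LHS = ln(9) ≈ 2.197, RHS = ln(3)² ≈ 1.207 → counterexample
(7, 5): LHS = ln(35) ≈ 3.555, RHS = ln(5)·ln(7) ≈ 3.132 → counterexample
(4, 2): LHS = ln(8) ≈ 2.079, RHS = ln(2)·ln(4) ≈ 0.9609 → counterexample
(4, 3): LHS = ln(12) ≈ 2.485, RHS = ln(3)·ln(4) ≈ 1.523 → counterexample
(1, 7): LHS = ln(7) ≈ 1.946, RHS = 0 → counterexample

That makes 5 counterexamples.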